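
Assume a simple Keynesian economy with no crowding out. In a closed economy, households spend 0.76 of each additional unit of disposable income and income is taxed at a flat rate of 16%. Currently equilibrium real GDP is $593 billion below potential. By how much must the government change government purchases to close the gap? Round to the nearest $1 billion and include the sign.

+$214 billion

Spending multiplier = 1/(1 − c(1−t)) = 1/(1 − 0.76×0.84) = 1/0.3616 ≈ 2.765.
Need ΔY = +$593 billion, so ΔG = ΔY/k = (+$593 billion) × 0.3616 ≈ +$214 billion.
The government should increase government purchases by $214 billion.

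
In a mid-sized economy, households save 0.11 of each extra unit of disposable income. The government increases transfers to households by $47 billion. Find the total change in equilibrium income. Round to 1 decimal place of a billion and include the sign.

MPC = 1 − MPS = 1 − 0.11 = 0.89.
The transfer change shifts disposable income by +$47 billion, so first-round consumption changes by c·ΔTR = 0.89 × (+$47 billion) = +$41.83 billion.
Expenditure multiplier = 1/(1 − MPC) = 1/(1 − 0.89) = 1/0.11 ≈ 9.091.
The transfer multiplier is c × k ≈ 8.091, so ΔY = k × (c·ΔTR) = (+$41.83 billion) / 0.11 ≈ +$380.3 billion.

+$380.3 billion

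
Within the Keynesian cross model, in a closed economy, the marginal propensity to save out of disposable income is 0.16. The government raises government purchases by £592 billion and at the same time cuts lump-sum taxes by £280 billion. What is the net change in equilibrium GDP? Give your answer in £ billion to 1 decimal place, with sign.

MPC = 1 − MPS = 1 − 0.16 = 0.84.
Expenditure multiplier = 1/(1 − MPC) = 1/(1 − 0.84) = 1/0.16 = 6.25.
ΔG contributes k·ΔG = (+£592 billion) / 0.16 = +£3,700 billion.
ΔT of −£280 billion changes first-round spending by −c·ΔT = +£235.2 billion, contributing k·(−c·ΔT) = (+£235.2 billion) / 0.16 = +£1,470 billion.
Net ΔY = k(ΔG − c·ΔT) = (+£827.2 billion) / 0.16 = +£5,170 billion.

+£5,170.0 billion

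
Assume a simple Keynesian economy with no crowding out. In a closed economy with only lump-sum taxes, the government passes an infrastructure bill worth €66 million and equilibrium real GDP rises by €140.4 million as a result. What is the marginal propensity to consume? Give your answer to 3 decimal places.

Implied spending multiplier k = ΔY/ΔG = 140.4/66 ≈ 2.1273.
Since k = 1/(1 − MPC), MPC = 1 − 1/k = 1 − ΔG/ΔY = 1 − 66/140.4 ≈ 0.530.

0.530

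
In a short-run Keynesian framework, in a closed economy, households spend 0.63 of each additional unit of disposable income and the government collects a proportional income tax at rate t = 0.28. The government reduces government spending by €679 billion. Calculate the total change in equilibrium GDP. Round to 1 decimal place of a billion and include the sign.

Expenditure multiplier = 1/(1 − c(1−t)) = 1/(1 − 0.63×0.72) = 1/0.5464 ≈ 1.83.
ΔY = k × ΔG = (−€679 billion) / 0.5464 ≈ −€1,242.7 billion.

−€1,242.7 billion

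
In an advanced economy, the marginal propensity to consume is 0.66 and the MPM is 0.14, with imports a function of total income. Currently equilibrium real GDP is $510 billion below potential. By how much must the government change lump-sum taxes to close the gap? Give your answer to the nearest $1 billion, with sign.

Spending multiplier = 1/(1 − c + m) = 1/(1 − 0.66 + 0.14) = 1/0.48 ≈ 2.083.
Tax multiplier = −c·k = −0.66/0.48 = −1.375. Need ΔY = +$510 billion, so ΔT = ΔY/(−c·k) = −(+$510 billion) × 0.48 / 0.66 ≈ −$371 billion.
The government should cut lump-sum taxes by $371 billion.

−$371 billion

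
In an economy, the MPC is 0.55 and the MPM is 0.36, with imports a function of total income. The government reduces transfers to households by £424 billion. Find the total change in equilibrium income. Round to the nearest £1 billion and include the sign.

−£288 billion

The transfer change shifts disposable income by −£424 billion, so first-round consumption changes by c·ΔTR = 0.55 × (−£424 billion) = −£233.2 billion.
Expenditure multiplier = 1/(1 − c + m) = 1/(1 − 0.55 + 0.36) = 1/0.81 ≈ 1.235.
The transfer multiplier is c × k ≈ 0.679, so ΔY = k × (c·ΔTR) = (−£233.2 billion) / 0.81 ≈ −£288 billion.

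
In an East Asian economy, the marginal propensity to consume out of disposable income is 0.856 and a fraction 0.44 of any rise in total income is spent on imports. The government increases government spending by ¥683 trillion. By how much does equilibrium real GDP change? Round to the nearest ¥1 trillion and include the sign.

+¥1,170 trillion

Spending multiplier = 1/(1 − c + m) = 1/(1 − 0.856 + 0.44) = 1/0.584 ≈ 1.712.
ΔY = k × ΔG = (+¥683 trillion) / 0.584 ≈ +¥1,170 trillion.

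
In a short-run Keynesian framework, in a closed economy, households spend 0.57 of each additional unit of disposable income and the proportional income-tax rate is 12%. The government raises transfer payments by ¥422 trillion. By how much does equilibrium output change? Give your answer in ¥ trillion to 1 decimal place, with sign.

The transfer change shifts disposable income by +¥422 trillion, so first-round consumption changes by c·ΔTR = 0.57 × (+¥422 trillion) = +¥240.54 trillion.
Expenditure multiplier = 1/(1 − c(1−t)) = 1/(1 − 0.57×0.88) = 1/0.4984 ≈ 2.006.
The transfer multiplier is c × k ≈ 1.144, so ΔY = k × (c·ΔTR) = (+¥240.54 trillion) / 0.4984 ≈ +¥482.6 trillion.

+¥482.6 trillion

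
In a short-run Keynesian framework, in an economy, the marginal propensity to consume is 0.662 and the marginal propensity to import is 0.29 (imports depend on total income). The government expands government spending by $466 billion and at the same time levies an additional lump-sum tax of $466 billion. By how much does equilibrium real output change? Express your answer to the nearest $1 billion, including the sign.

Expenditure multiplier = 1/(1 − c + m) = 1/(1 − 0.662 + 0.29) = 1/0.628 ≈ 1.592.
ΔG contributes k·ΔG = (+$466 billion) / 0.628 ≈ +$742 billion.
ΔT of +$466 billion changes first-round spending by −c·ΔT = −$308.492 billion, contributing k·(−c·ΔT) = (−$308.492 billion) / 0.628 ≈ −$491.2 billion.
Net ΔY = k(ΔG − c·ΔT) = (+$157.508 billion) / 0.628 ≈ +$251 billion.

+$251 billion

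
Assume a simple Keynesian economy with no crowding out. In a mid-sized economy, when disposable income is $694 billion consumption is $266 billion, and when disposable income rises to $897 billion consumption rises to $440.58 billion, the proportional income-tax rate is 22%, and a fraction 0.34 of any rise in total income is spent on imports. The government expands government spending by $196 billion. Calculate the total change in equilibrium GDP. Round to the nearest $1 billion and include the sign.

MPC = ΔC/ΔYd = (440.58 − 266)/(897 − 694) = 174.58/203 = 0.86.
Expenditure multiplier = 1/(1 − c(1−t) + m) = 1/(1 − 0.86×0.78 + 0.34) = 1/0.6692 ≈ 1.494.
ΔY = k × ΔG = (+$196 billion) / 0.6692 ≈ +$293 billion.

+$293 billion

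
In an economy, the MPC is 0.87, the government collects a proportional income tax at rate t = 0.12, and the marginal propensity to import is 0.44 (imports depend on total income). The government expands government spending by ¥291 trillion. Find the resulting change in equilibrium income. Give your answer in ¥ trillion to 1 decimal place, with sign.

Government-spending multiplier = 1/(1 − c(1−t) + m) = 1/(1 − 0.87×0.88 + 0.44) = 1/0.6744 ≈ 1.483.
ΔY = k × ΔG = (+¥291 trillion) / 0.6744 ≈ +¥431.5 trillion.

+¥431.5 trillion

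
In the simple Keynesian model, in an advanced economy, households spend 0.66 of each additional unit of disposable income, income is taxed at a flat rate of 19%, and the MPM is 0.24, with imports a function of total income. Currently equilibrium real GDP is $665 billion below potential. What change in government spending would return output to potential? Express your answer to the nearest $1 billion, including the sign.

Spending multiplier = 1/(1 − c(1−t) + m) = 1/(1 − 0.66×0.81 + 0.24) = 1/0.7054 ≈ 1.418.
Need ΔY = +$665 billion, so ΔG = ΔY/k = (+$665 billion) × 0.7054 ≈ +$469 billion.
The government should increase government spending by $469 billion.

+$469 billion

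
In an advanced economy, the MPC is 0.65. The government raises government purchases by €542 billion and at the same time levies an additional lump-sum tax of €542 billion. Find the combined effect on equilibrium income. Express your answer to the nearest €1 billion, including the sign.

Expenditure multiplier = 1/(1 − MPC) = 1/(1 − 0.65) = 1/0.35 ≈ 2.857.
ΔG contributes k·ΔG = (+€542 billion) / 0.35 ≈ +€1,548.6 billion.
ΔT of +€542 billion changes first-round spending by −c·ΔT = −€352.3 billion, contributing k·(−c·ΔT) = (−€352.3 billion) / 0.35 ≈ −€1,006.6 billion.
With ΔG = ΔT and no other leakages, the balanced-budget multiplier is 1, so ΔY = ΔG = +€542 billion.

+€542 billion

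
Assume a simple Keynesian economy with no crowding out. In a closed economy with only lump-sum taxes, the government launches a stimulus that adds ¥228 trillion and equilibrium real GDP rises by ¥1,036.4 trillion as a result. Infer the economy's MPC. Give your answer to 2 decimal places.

Implied spending multiplier k = ΔY/ΔG = 1,036.4/228 ≈ 4.5456.
Since k = 1/(1 − MPC), MPC = 1 − 1/k = 1 − ΔG/ΔY = 1 − 228/1,036.4 ≈ 0.78.

0.78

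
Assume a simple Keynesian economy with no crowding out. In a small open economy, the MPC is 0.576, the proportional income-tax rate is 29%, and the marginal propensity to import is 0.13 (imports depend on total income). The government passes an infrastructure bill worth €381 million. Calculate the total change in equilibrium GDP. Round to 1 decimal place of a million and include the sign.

+€528.4 million

Spending multiplier = 1/(1 − c(1−t) + m) = 1/(1 − 0.576×0.71 + 0.13) = 1/0.72104 ≈ 1.387.
ΔY = k × ΔG = (+€381 million) / 0.72104 ≈ +€528.4 million.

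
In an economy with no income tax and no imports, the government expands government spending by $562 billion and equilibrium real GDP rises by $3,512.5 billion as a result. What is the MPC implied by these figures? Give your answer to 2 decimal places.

Implied spending multiplier k = ΔY/ΔG = 3,512.5/562 = 6.25.
Since k = 1/(1 − MPC), MPC = 1 − 1/k = 1 − ΔG/ΔY = 1 − 562/3,512.5 = 0.84.

0.84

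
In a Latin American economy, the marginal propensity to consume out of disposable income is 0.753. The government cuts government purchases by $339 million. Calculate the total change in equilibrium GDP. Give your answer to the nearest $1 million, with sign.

−$1,372 million

Expenditure multiplier = 1/(1 − MPC) = 1/(1 − 0.753) = 1/0.247 ≈ 4.049.
ΔY = k × ΔG = (−$339 million) / 0.247 ≈ −$1,372 million.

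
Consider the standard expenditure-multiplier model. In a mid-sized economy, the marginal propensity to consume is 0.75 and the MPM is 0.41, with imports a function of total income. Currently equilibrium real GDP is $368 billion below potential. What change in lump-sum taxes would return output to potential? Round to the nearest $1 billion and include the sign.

Spending multiplier = 1/(1 − c + m) = 1/(1 − 0.75 + 0.41) = 1/0.66 ≈ 1.515.
Tax multiplier = −c·k = −0.75/0.66 ≈ −1.136. Need ΔY = +$368 billion, so ΔT = ΔY/(−c·k) = −(+$368 billion) × 0.66 / 0.75 ≈ −$324 billion.
The government should cut lump-sum taxes by $324 billion.

−$324 billion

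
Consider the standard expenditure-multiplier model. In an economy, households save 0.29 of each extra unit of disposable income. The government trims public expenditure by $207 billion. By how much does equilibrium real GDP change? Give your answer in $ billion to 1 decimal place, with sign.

MPC = 1 − MPS = 1 − 0.29 = 0.71.
Government-spending multiplier = 1/(1 − MPC) = 1/(1 − 0.71) = 1/0.29 ≈ 3.448.
ΔY = k × ΔG = (−$207 billion) / 0.29 ≈ −$713.8 billion.

−$713.8 billion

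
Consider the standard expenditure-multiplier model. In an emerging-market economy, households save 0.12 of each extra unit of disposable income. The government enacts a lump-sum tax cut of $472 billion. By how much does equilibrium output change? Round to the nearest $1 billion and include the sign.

MPC = 1 − MPS = 1 − 0.12 = 0.88.
A lump-sum tax change of −$472 billion shifts disposable income by +$472 billion; first-round consumption changes by −c × ΔT = −0.88 × (−$472 billion) = +$415.36 billion.
Expenditure multiplier = 1/(1 − MPC) = 1/(1 − 0.88) = 1/0.12 ≈ 8.333.
The tax multiplier is −c × k ≈ −7.333, so ΔY = k × (−c·ΔT) = (+$415.36 billion) / 0.12 ≈ +$3,461 billion.

+$3,461 billion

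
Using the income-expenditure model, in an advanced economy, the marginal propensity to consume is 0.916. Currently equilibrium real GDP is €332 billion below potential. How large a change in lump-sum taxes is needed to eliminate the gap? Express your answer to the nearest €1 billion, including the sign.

Spending multiplier = 1/(1 − MPC) = 1/(1 − 0.916) = 1/0.084 ≈ 11.905.
Tax multiplier = −c·k = −0.916/0.084 ≈ −10.905. Need ΔY = +€332 billion, so ΔT = ΔY/(−c·k) = −(+€332 billion) × 0.084 / 0.916 ≈ −€30 billion.
The government should cut lump-sum taxes by €30 billion.

−€30 billion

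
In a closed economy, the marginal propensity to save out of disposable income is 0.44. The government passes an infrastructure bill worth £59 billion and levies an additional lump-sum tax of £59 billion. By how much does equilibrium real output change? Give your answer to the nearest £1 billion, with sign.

+£59 billion

MPC = 1 − MPS = 1 − 0.44 = 0.56.
Expenditure multiplier = 1/(1 − MPC) = 1/(1 − 0.56) = 1/0.44 ≈ 2.273.
ΔG contributes k·ΔG = (+£59 billion) / 0.44 ≈ +£134.1 billion.
ΔT of +£59 billion changes first-round spending by −c·ΔT = −£33.04 billion, contributing k·(−c·ΔT) = (−£33.04 billion) / 0.44 ≈ −£75.1 billion.
With ΔG = ΔT and no other leakages, the balanced-budget multiplier is 1, so ΔY = ΔG = +£59 billion.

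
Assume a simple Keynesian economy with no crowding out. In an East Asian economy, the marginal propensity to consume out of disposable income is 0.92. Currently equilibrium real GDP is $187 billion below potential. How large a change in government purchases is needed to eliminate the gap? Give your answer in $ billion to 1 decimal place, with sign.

Spending multiplier = 1/(1 − MPC) = 1/(1 − 0.92) = 1/0.08 = 12.5.
Need ΔY = +$187 billion, so ΔG = ΔY/k = (+$187 billion) × 0.08 ≈ +$15 billion.
The government should increase government purchases by $15 billion.

+$15.0 billion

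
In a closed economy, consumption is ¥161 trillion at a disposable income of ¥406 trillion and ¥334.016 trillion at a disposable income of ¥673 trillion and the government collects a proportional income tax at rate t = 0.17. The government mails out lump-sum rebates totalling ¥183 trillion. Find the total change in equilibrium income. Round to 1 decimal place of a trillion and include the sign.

MPC = ΔC/ΔYd = (334.016 − 161)/(673 − 406) = 173.016/267 = 0.648.
A lump-sum tax change of −¥183 trillion shifts disposable income by +¥183 trillion; first-round consumption changes by −c × ΔT = −0.648 × (−¥183 trillion) = +¥118.584 trillion.
Expenditure multiplier = 1/(1 − c(1−t)) = 1/(1 − 0.648×0.83) = 1/0.46216 ≈ 2.164.
The tax multiplier is −c × k ≈ −1.402, so ΔY = k × (−c·ΔT) = (+¥118.584 trillion) / 0.46216 ≈ +¥256.6 trillion.

+¥256.6 trillion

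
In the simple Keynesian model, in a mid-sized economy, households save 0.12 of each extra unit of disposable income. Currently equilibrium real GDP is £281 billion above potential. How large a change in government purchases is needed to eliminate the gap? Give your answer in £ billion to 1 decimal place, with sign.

MPC = 1 − MPS = 1 − 0.12 = 0.88.
Spending multiplier = 1/(1 − MPC) = 1/(1 − 0.88) = 1/0.12 ≈ 8.333.
Need ΔY = −£281 billion, so ΔG = ΔY/k = (−£281 billion) × 0.12 ≈ −£33.7 billion.
The government should cut government purchases by £33.7 billion.

−£33.7 billion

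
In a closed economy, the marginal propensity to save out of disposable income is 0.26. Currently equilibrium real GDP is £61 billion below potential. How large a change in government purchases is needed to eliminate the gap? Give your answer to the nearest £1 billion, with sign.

MPC = 1 − MPS = 1 − 0.26 = 0.74.
Spending multiplier = 1/(1 − MPC) = 1/(1 − 0.74) = 1/0.26 ≈ 3.846.
Need ΔY = +£61 billion, so ΔG = ΔY/k = (+£61 billion) × 0.26 ≈ +£16 billion.
The government should increase government purchases by £16 billion.

+£16 billion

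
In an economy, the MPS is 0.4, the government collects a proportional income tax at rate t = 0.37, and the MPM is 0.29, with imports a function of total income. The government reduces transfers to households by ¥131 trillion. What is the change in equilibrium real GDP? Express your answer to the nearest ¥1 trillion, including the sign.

−¥86 trillion

MPC = 1 − MPS = 1 − 0.4 = 0.6.
The transfer change shifts disposable income by −¥131 trillion, so first-round consumption changes by c·ΔTR = 0.6 × (−¥131 trillion) = −¥78.6 trillion.
Expenditure multiplier = 1/(1 − c(1−t) + m) = 1/(1 − 0.6×0.63 + 0.29) = 1/0.912 ≈ 1.096.
The transfer multiplier is c × k ≈ 0.658, so ΔY = k × (c·ΔTR) = (−¥78.6 trillion) / 0.912 ≈ −¥86 trillion.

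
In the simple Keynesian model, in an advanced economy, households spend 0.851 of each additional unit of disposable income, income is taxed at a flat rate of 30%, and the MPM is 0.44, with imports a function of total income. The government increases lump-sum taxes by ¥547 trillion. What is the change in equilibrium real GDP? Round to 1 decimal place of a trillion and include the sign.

−¥551.3 trillion

A lump-sum tax change of +¥547 trillion shifts disposable income by −¥547 trillion; first-round consumption changes by −c × ΔT = −0.851 × (+¥547 trillion) = −¥465.497 trillion.
Expenditure multiplier = 1/(1 − c(1−t) + m) = 1/(1 − 0.851×0.7 + 0.44) = 1/0.8443 ≈ 1.184.
The tax multiplier is −c × k ≈ −1.008, so ΔY = k × (−c·ΔT) = (−¥465.497 trillion) / 0.8443 ≈ −¥551.3 trillion.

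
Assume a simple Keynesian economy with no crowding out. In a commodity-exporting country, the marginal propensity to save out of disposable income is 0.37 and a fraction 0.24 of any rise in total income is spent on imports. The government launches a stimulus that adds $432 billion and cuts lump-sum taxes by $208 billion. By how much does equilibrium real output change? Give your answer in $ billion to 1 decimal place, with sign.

MPC = 1 − MPS = 1 − 0.37 = 0.63.
Expenditure multiplier = 1/(1 − c + m) = 1/(1 − 0.63 + 0.24) = 1/0.61 ≈ 1.639.
ΔG contributes k·ΔG = (+$432 billion) / 0.61 ≈ +$708.2 billion.
ΔT of −$208 billion changes first-round spending by −c·ΔT = +$131.04 billion, contributing k·(−c·ΔT) = (+$131.04 billion) / 0.61 ≈ +$214.8 billion.
Net ΔY = k(ΔG − c·ΔT) = (+$563.04 billion) / 0.61 ≈ +$923 billion.

+$923.0 billion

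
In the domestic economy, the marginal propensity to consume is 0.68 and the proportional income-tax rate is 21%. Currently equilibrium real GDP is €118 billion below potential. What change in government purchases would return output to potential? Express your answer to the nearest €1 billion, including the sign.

Spending multiplier = 1/(1 − c(1−t)) = 1/(1 − 0.68×0.79) = 1/0.4628 ≈ 2.161.
Need ΔY = +€118 billion, so ΔG = ΔY/k = (+€118 billion) × 0.4628 ≈ +€55 billion.
The government should increase government purchases by €55 billion.

+€55 billion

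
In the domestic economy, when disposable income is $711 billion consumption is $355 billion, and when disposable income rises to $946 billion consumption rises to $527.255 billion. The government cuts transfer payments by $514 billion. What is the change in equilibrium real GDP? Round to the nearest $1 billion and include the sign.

−$1,411 billion

MPC = ΔC/ΔYd = (527.255 − 355)/(946 − 711) = 172.255/235 = 0.733.
The transfer change shifts disposable income by −$514 billion, so first-round consumption changes by c·ΔTR = 0.733 × (−$514 billion) = −$376.762 billion.
Expenditure multiplier = 1/(1 − MPC) = 1/(1 − 0.733) = 1/0.267 ≈ 3.745.
The transfer multiplier is c × k ≈ 2.745, so ΔY = k × (c·ΔTR) = (−$376.762 billion) / 0.267 ≈ −$1,411 billion.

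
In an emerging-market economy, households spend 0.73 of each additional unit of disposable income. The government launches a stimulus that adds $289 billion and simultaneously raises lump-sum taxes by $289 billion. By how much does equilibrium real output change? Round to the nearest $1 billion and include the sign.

Expenditure multiplier = 1/(1 − MPC) = 1/(1 − 0.73) = 1/0.27 ≈ 3.704.
ΔG contributes k·ΔG = (+$289 billion) / 0.27 ≈ +$1,070.4 billion.
ΔT of +$289 billion changes first-round spending by −c·ΔT = −$210.97 billion, contributing k·(−c·ΔT) = (−$210.97 billion) / 0.27 ≈ −$781.4 billion.
With ΔG = ΔT and no other leakages, the balanced-budget multiplier is 1, so ΔY = ΔG = +$289 billion.

+$289 billion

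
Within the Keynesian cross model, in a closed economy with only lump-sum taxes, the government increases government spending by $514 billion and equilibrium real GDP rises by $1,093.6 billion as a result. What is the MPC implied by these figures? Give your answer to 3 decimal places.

Implied spending multiplier k = ΔY/ΔG = 1,093.6/514 ≈ 2.1276.
Since k = 1/(1 − MPC), MPC = 1 − 1/k = 1 − ΔG/ΔY = 1 − 514/1,093.6 ≈ 0.530.

0.530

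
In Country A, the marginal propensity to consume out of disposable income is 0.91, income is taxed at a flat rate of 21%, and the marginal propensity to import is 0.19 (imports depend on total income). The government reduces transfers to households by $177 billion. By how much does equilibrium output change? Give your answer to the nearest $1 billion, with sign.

−$342 billion

The transfer change shifts disposable income by −$177 billion, so first-round consumption changes by c·ΔTR = 0.91 × (−$177 billion) = −$161.07 billion.
Expenditure multiplier = 1/(1 − c(1−t) + m) = 1/(1 − 0.91×0.79 + 0.19) = 1/0.4711 ≈ 2.123.
The transfer multiplier is c × k ≈ 1.932, so ΔY = k × (c·ΔTR) = (−$161.07 billion) / 0.4711 ≈ −$342 billion.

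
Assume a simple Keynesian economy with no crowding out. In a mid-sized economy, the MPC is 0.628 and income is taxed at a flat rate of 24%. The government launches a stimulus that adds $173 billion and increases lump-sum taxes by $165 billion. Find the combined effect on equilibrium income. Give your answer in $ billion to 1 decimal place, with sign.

Expenditure multiplier = 1/(1 − c(1−t)) = 1/(1 − 0.628×0.76) = 1/0.52272 ≈ 1.913.
ΔG contributes k·ΔG = (+$173 billion) / 0.52272 ≈ +$331 billion.
ΔT of +$165 billion changes first-round spending by −c·ΔT = −$103.62 billion, contributing k·(−c·ΔT) = (−$103.62 billion) / 0.52272 ≈ −$198.2 billion.
Net ΔY = k(ΔG − c·ΔT) = (+$69.38 billion) / 0.52272 ≈ +$132.7 billion.

+$132.7 billion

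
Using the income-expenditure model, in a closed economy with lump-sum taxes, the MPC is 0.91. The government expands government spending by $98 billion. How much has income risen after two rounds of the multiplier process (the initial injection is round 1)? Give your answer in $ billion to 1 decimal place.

$187.2 billion

Round 1 adds ΔG = $98 billion; each later round is MPC = 0.91 times the previous.
After 2 rounds: 98 + 89.18 = ΔG·(1 − c^2)/(1 − c) = 98 × (1 − 0.8281)/0.09 ≈ $187.2 billion.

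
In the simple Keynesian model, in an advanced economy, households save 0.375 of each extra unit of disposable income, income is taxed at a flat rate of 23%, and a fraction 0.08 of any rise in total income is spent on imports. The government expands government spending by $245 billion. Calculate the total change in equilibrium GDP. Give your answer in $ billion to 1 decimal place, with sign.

+$409.2 billion

MPC = 1 − MPS = 1 − 0.375 = 0.625.
Spending multiplier = 1/(1 − c(1−t) + m) = 1/(1 − 0.625×0.77 + 0.08) = 1/0.59875 ≈ 1.67.
ΔY = k × ΔG = (+$245 billion) / 0.59875 ≈ +$409.2 billion.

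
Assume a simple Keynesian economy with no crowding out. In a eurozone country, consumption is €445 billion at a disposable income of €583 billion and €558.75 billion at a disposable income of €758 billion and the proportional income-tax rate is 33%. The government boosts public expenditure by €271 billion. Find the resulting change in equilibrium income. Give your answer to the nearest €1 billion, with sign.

+€480 billion

MPC = ΔC/ΔYd = (558.75 − 445)/(758 − 583) = 113.75/175 = 0.65.
Government-spending multiplier = 1/(1 − c(1−t)) = 1/(1 − 0.65×0.67) = 1/0.5645 ≈ 1.771.
ΔY = k × ΔG = (+€271 billion) / 0.5645 ≈ +€480 billion.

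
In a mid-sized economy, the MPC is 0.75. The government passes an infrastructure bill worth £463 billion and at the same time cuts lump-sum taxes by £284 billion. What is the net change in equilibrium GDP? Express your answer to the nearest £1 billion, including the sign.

Expenditure multiplier = 1/(1 − MPC) = 1/(1 − 0.75) = 1/0.25 = 4.
ΔG contributes k·ΔG = (+£463 billion) / 0.25 = +£1,852 billion.
ΔT of −£284 billion changes first-round spending by −c·ΔT = +£213 billion, contributing k·(−c·ΔT) = (+£213 billion) / 0.25 = +£852 billion.
Net ΔY = k(ΔG − c·ΔT) = (+£676 billion) / 0.25 = +£2,704 billion.

+£2,704 billion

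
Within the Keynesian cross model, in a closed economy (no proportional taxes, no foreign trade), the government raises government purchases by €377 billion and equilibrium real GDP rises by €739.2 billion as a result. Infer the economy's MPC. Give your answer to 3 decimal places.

0.490

Implied spending multiplier k = ΔY/ΔG = 739.2/377 ≈ 1.9607.
Since k = 1/(1 − MPC), MPC = 1 − 1/k = 1 − ΔG/ΔY = 1 − 377/739.2 ≈ 0.490.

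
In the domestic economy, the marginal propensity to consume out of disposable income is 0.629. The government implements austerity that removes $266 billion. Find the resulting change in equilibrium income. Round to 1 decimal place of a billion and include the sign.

−$717.0 billion

Spending multiplier = 1/(1 − MPC) = 1/(1 − 0.629) = 1/0.371 ≈ 2.695.
ΔY = k × ΔG = (−$266 billion) / 0.371 ≈ −$717 billion.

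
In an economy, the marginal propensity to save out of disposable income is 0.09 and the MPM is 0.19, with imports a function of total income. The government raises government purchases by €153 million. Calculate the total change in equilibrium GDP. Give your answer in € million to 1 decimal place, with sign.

MPC = 1 − MPS = 1 − 0.09 = 0.91.
Government-spending multiplier = 1/(1 − c + m) = 1/(1 − 0.91 + 0.19) = 1/0.28 ≈ 3.571.
ΔY = k × ΔG = (+€153 million) / 0.28 ≈ +€546.4 million.

+€546.4 million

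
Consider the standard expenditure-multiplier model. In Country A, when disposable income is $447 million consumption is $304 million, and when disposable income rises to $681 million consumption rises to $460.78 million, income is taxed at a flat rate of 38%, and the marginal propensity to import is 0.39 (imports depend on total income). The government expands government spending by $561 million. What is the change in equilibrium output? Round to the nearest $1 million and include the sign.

+$576 million

MPC = ΔC/ΔYd = (460.78 − 304)/(681 − 447) = 156.78/234 = 0.67.
Government-spending multiplier = 1/(1 − c(1−t) + m) = 1/(1 − 0.67×0.62 + 0.39) = 1/0.9746 ≈ 1.026.
ΔY = k × ΔG = (+$561 million) / 0.9746 ≈ +$576 million.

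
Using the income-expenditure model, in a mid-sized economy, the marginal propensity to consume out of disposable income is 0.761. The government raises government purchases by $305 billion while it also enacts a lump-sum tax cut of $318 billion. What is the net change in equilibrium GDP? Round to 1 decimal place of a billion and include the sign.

+$2,288.7 billion

Expenditure multiplier = 1/(1 − MPC) = 1/(1 − 0.761) = 1/0.239 ≈ 4.184.
ΔG contributes k·ΔG = (+$305 billion) / 0.239 ≈ +$1,276.2 billion.
ΔT of −$318 billion changes first-round spending by −c·ΔT = +$241.998 billion, contributing k·(−c·ΔT) = (+$241.998 billion) / 0.239 ≈ +$1,012.5 billion.
Net ΔY = k(ΔG − c·ΔT) = (+$546.998 billion) / 0.239 ≈ +$2,288.7 billion.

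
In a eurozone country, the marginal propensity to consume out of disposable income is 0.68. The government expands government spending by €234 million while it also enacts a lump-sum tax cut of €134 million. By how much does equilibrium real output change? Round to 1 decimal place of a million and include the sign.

Expenditure multiplier = 1/(1 − MPC) = 1/(1 − 0.68) = 1/0.32 = 3.125.
ΔG contributes k·ΔG = (+€234 million) / 0.32 ≈ +€731.3 million.
ΔT of −€134 million changes first-round spending by −c·ΔT = +€91.12 million, contributing k·(−c·ΔT) = (+€91.12 million) / 0.32 ≈ +€284.8 million.
Net ΔY = k(ΔG − c·ΔT) = (+€325.12 million) / 0.32 = +€1,016 million.

+€1,016.0 million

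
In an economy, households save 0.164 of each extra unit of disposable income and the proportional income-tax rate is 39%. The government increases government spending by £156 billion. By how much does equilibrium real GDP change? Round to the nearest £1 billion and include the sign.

+£318 billion

MPC = 1 − MPS = 1 − 0.164 = 0.836.
Expenditure multiplier = 1/(1 − c(1−t)) = 1/(1 − 0.836×0.61) = 1/0.49004 ≈ 2.041.
ΔY = k × ΔG = (+£156 billion) / 0.49004 ≈ +£318 billion.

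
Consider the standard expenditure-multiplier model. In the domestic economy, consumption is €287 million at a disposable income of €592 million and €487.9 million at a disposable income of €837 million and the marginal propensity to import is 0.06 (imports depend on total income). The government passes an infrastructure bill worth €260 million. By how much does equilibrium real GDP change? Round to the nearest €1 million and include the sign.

MPC = ΔC/ΔYd = (487.9 − 287)/(837 − 592) = 200.9/245 = 0.82.
Government-spending multiplier = 1/(1 − c + m) = 1/(1 − 0.82 + 0.06) = 1/0.24 ≈ 4.167.
ΔY = k × ΔG = (+€260 million) / 0.24 ≈ +€1,083 million.

+€1,083 million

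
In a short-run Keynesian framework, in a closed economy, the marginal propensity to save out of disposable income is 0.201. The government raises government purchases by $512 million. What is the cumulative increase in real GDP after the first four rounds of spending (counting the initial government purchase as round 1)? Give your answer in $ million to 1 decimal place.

MPC = 1 − MPS = 1 − 0.201 = 0.799.
Round 1 adds ΔG = $512 million; each later round is MPC = 0.799 times the previous.
After 4 rounds: 512 + 409.088 + 326.861312 + 261.162188288 = ΔG·(1 − c^4)/(1 − c) = 512 × (1 − 0.407555836801)/0.201 ≈ $1,509.1 million.

$1,509.1 million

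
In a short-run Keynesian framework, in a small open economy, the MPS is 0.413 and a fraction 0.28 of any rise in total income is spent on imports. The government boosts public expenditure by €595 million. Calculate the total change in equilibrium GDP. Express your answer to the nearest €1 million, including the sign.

MPC = 1 − MPS = 1 − 0.413 = 0.587.
Expenditure multiplier = 1/(1 − c + m) = 1/(1 − 0.587 + 0.28) = 1/0.693 ≈ 1.443.
ΔY = k × ΔG = (+€595 million) / 0.693 ≈ +€859 million.

+€859 million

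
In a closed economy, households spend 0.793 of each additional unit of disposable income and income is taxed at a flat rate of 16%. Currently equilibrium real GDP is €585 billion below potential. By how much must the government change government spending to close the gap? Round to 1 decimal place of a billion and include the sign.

+€195.3 billion

Spending multiplier = 1/(1 − c(1−t)) = 1/(1 − 0.793×0.84) = 1/0.33388 ≈ 2.995.
Need ΔY = +€585 billion, so ΔG = ΔY/k = (+€585 billion) × 0.33388 ≈ +€195.3 billion.
The government should increase government spending by €195.3 billion.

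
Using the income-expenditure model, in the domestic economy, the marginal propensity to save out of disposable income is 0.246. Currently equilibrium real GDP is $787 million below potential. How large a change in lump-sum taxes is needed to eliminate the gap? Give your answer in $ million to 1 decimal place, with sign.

MPC = 1 − MPS = 1 − 0.246 = 0.754.
Spending multiplier = 1/(1 − MPC) = 1/(1 − 0.754) = 1/0.246 ≈ 4.065.
Tax multiplier = −c·k = −0.754/0.246 ≈ −3.065. Need ΔY = +$787 million, so ΔT = ΔY/(−c·k) = −(+$787 million) × 0.246 / 0.754 ≈ −$256.8 million.
The government should cut lump-sum taxes by $256.8 million.

−$256.8 million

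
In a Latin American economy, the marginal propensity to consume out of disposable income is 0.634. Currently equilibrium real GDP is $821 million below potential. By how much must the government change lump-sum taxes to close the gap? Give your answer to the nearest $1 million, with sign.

Spending multiplier = 1/(1 − MPC) = 1/(1 − 0.634) = 1/0.366 ≈ 2.732.
Tax multiplier = −c·k = −0.634/0.366 ≈ −1.732. Need ΔY = +$821 million, so ΔT = ΔY/(−c·k) = −(+$821 million) × 0.366 / 0.634 ≈ −$474 million.
The government should cut lump-sum taxes by $474 million.

−$474 million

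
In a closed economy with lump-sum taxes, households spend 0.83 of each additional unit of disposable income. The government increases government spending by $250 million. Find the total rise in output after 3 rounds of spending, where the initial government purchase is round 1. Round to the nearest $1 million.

Round 1 adds ΔG = $250 million; each later round is MPC = 0.83 times the previous.
After 3 rounds: 250 + 207.5 + 172.225 = ΔG·(1 − c^3)/(1 − c) = 250 × (1 − 0.571787)/0.17 ≈ $630 million.

$630 million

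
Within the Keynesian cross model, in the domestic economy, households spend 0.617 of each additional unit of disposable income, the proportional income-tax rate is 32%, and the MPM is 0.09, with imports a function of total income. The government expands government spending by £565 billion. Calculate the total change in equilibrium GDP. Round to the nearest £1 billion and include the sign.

+£843 billion

Spending multiplier = 1/(1 − c(1−t) + m) = 1/(1 − 0.617×0.68 + 0.09) = 1/0.67044 ≈ 1.492.
ΔY = k × ΔG = (+£565 billion) / 0.67044 ≈ +£843 billion.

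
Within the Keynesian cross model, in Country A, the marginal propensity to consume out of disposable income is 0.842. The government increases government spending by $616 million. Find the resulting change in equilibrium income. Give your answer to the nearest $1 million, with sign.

+$3,899 million

Government-spending multiplier = 1/(1 − MPC) = 1/(1 − 0.842) = 1/0.158 ≈ 6.329.
ΔY = k × ΔG = (+$616 million) / 0.158 ≈ +$3,899 million.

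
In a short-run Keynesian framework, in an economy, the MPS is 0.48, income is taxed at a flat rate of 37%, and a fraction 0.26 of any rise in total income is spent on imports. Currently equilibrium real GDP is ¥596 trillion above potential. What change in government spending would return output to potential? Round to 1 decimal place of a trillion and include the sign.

MPC = 1 − MPS = 1 − 0.48 = 0.52.
Spending multiplier = 1/(1 − c(1−t) + m) = 1/(1 − 0.52×0.63 + 0.26) = 1/0.9324 ≈ 1.073.
Need ΔY = −¥596 trillion, so ΔG = ΔY/k = (−¥596 trillion) × 0.9324 ≈ −¥555.7 trillion.
The government should cut government spending by ¥555.7 trillion.

−¥555.7 trillion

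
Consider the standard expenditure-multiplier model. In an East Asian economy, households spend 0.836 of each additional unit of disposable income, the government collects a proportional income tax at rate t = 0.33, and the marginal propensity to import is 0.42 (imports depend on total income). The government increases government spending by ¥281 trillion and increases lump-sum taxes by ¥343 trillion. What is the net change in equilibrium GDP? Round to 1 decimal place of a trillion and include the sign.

−¥6.7 trillion

Expenditure multiplier = 1/(1 − c(1−t) + m) = 1/(1 − 0.836×0.67 + 0.42) = 1/0.85988 ≈ 1.163.
ΔG contributes k·ΔG = (+¥281 trillion) / 0.85988 ≈ +¥326.8 trillion.
ΔT of +¥343 trillion changes first-round spending by −c·ΔT = −¥286.748 trillion, contributing k·(−c·ΔT) = (−¥286.748 trillion) / 0.85988 ≈ −¥333.5 trillion.
Net ΔY = k(ΔG − c·ΔT) = (−¥5.748 trillion) / 0.85988 ≈ −¥6.7 trillion.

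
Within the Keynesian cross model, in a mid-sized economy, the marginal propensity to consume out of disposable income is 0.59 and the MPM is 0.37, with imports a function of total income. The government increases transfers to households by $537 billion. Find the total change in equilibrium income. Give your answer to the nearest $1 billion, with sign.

The transfer change shifts disposable income by +$537 billion, so first-round consumption changes by c·ΔTR = 0.59 × (+$537 billion) = +$316.83 billion.
Expenditure multiplier = 1/(1 − c + m) = 1/(1 − 0.59 + 0.37) = 1/0.78 ≈ 1.282.
The transfer multiplier is c × k ≈ 0.756, so ΔY = k × (c·ΔTR) = (+$316.83 billion) / 0.78 ≈ +$406 billion.

+$406 billion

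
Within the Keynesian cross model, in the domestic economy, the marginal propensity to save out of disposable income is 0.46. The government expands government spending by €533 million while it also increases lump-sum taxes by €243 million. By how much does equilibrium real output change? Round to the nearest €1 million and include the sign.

+€873 million

MPC = 1 − MPS = 1 − 0.46 = 0.54.
Expenditure multiplier = 1/(1 − MPC) = 1/(1 − 0.54) = 1/0.46 ≈ 2.174.
ΔG contributes k·ΔG = (+€533 million) / 0.46 ≈ +€1,158.7 million.
ΔT of +€243 million changes first-round spending by −c·ΔT = −€131.22 million, contributing k·(−c·ΔT) = (−€131.22 million) / 0.46 ≈ −€285.3 million.
Net ΔY = k(ΔG − c·ΔT) = (+€401.78 million) / 0.46 ≈ +€873 million.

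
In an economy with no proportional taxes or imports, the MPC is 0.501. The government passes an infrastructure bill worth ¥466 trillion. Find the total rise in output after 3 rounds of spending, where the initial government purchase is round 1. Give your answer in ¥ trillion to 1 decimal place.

Round 1 adds ΔG = ¥466 trillion; each later round is MPC = 0.501 times the previous.
After 3 rounds: 466 + 233.466 + 116.966466 = ΔG·(1 − c^3)/(1 − c) = 466 × (1 − 0.125751501)/0.499 ≈ ¥816.4 trillion.

¥816.4 trillion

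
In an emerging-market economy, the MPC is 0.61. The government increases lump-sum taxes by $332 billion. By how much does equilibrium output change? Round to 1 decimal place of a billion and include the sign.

A lump-sum tax change of +$332 billion shifts disposable income by −$332 billion; first-round consumption changes by −c × ΔT = −0.61 × (+$332 billion) = −$202.52 billion.
Expenditure multiplier = 1/(1 − MPC) = 1/(1 − 0.61) = 1/0.39 ≈ 2.564.
The tax multiplier is −c × k ≈ −1.564, so ΔY = k × (−c·ΔT) = (−$202.52 billion) / 0.39 ≈ −$519.3 billion.

−$519.3 billion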